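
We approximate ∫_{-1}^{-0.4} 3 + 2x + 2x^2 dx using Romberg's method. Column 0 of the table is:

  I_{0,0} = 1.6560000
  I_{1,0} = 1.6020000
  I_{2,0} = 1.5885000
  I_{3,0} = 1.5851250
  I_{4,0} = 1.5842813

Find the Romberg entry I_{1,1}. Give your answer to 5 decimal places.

1.58400

Richardson extrapolation on the trapezoidal column (denominator 4−1=3):
I_{1,1} = 1.6020000 + (1.6020000 − 1.6560000)/3 = 1.5840000
(Column j=1 coincides with Simpson's rule on the same nodes.)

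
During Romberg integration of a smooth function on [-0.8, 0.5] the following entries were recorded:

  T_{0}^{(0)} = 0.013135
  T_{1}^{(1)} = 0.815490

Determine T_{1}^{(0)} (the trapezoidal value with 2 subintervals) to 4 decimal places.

0.6149

From T_{1}^{(1)} = (4·T_{1}^{(0)} − T_{0}^{(0)})/3, solve for T_{1}^{(0)}:
4·T_{1}^{(0)} = 3·0.815490 + 0.013135 = 2.459605
T_{1}^{(0)} = 0.614901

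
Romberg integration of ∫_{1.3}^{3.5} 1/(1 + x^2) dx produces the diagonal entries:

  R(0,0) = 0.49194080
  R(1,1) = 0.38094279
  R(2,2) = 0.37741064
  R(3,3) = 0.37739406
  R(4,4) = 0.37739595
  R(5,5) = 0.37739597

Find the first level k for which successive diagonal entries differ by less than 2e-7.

|R(1,1) − R(0,0)| = 0.11099801 ≥ 2e-7
|R(2,2) − R(1,1)| = 0.00353215 ≥ 2e-7
|R(3,3) − R(2,2)| = 0.00001658 ≥ 2e-7
|R(4,4) − R(3,3)| = 0.00000189 ≥ 2e-7
|R(5,5) − R(4,4)| = 0.00000002 < 2e-7

k = 5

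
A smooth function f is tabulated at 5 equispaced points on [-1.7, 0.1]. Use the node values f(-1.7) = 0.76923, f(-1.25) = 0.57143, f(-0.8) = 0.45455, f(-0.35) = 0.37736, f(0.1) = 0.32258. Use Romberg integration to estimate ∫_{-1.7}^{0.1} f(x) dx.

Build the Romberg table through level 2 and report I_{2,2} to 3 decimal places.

0.869

I_{0,0} (trapezoid, 1 panel, h=1.8000): 0.98263
I_{1,0} (trapezoid, 2 panels, h=0.9000): 0.90041
I_{2,0} (trapezoid, 4 panels, h=0.4500): 0.87716
I_{1,1} = 0.90041 + (0.90041 − 0.98263)/3 = 0.87300
I_{2,1} = 0.87716 + (0.87716 − 0.90041)/3 = 0.86941
I_{2,2} = 0.86941 + (0.86941 − 0.87300)/15 = 0.86917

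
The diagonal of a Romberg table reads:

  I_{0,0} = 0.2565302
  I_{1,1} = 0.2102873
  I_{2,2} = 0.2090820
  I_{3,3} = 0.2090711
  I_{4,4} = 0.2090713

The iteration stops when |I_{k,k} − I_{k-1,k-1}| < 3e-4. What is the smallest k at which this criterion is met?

|I_{1,1} − I_{0,0}| = 0.0462429 ≥ 3e-4
|I_{2,2} − I_{1,1}| = 0.0012053 ≥ 3e-4
|I_{3,3} − I_{2,2}| = 0.0000109 < 3e-4

k = 3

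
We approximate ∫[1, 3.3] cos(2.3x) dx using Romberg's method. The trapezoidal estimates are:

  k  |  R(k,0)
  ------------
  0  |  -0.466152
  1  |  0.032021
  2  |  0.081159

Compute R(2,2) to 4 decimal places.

0.0908

Richardson extrapolation on the trapezoidal column (denominator 4−1=3):
R(1,1) = 0.032021 + (0.032021 − (-0.466152))/3 = 0.198079
R(2,1) = 0.081159 + (0.081159 − 0.032021)/3 = 0.097538
R(2,2) = (16·0.097538 − 0.198079) / 15 = 0.090835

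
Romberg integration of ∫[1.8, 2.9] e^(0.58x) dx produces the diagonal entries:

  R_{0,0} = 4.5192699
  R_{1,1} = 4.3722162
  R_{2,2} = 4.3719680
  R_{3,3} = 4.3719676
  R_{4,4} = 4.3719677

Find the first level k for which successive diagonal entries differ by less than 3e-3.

|R_{1,1} − R_{0,0}| = 0.1470537 ≥ 3e-3
|R_{2,2} − R_{1,1}| = 0.0002482 < 3e-3

k = 2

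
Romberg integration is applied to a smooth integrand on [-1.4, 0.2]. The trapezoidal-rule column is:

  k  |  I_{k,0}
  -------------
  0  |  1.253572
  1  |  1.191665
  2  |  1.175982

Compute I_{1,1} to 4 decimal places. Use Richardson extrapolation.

Richardson extrapolation on the trapezoidal column (denominator 4−1=3):
I_{1,1} = (4·1.191665 − 1.253572) / 3 = 1.171029

1.1710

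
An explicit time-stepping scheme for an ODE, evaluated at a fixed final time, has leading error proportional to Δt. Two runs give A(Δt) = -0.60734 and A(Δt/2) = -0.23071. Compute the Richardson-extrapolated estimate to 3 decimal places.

0.146

Extrapolated value = (2·A(Δt/2) − A(Δt)) / (2 − 1)
= (2·(-0.23071) − (-0.60734)) / 1
= 0.14592 / 1 = 0.14592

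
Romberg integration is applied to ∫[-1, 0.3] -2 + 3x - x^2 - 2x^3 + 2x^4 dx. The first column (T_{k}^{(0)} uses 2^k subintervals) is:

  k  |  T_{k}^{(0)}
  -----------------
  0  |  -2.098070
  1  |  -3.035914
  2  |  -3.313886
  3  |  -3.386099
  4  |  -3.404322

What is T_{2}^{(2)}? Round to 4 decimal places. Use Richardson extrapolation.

-3.4104

Richardson extrapolation on the trapezoidal column (denominator 4−1=3):
T_{1}^{(1)} = (4·(-3.035914) − (-2.098070)) / 3 = -3.348529
T_{2}^{(1)} = (4·(-3.313886) − (-3.035914)) / 3 = -3.406543
T_{2}^{(2)} = (16·(-3.406543) − (-3.348529)) / 15 = -3.410411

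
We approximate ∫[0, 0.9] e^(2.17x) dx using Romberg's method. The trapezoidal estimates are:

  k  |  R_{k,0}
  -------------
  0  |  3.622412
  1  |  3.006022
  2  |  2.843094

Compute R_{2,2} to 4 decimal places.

2.7880

Richardson extrapolation on the trapezoidal column (denominator 4−1=3):
R_{1,1} = (4·3.006022 − 3.622412) / 3 = 2.800559
R_{2,1} = (4·2.843094 − 3.006022) / 3 = 2.788785
R_{2,2} = 2.788785 + (2.788785 − 2.800559)/15 = 2.788000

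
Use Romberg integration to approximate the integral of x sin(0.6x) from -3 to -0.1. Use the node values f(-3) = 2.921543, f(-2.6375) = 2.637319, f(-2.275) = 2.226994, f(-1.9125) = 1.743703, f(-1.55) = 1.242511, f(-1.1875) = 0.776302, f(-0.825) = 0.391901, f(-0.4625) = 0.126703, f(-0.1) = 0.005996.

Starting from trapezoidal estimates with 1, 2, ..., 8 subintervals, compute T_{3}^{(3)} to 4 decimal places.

3.8409

T_{0}^{(0)} (trapezoid, 1 panel, h=2.9000): 4.244932
T_{1}^{(0)} (trapezoid, 2 panels, h=1.4500): 3.924107
T_{2}^{(0)} (trapezoid, 4 panels, h=0.7250): 3.860752
T_{3}^{(0)} (trapezoid, 8 panels, h=0.3625): 3.845836
T_{1}^{(1)} = 3.924107 + (3.924107 − 4.244932)/3 = 3.817165
T_{2}^{(1)} = 3.860752 + (3.860752 − 3.924107)/3 = 3.839634
T_{3}^{(1)} = 3.845836 + (3.845836 − 3.860752)/3 = 3.840864
T_{2}^{(2)} = 3.839634 + (3.839634 − 3.817165)/15 = 3.841132
T_{3}^{(2)} = 3.840864 + (3.840864 − 3.839634)/15 = 3.840946
T_{3}^{(3)} = 3.840946 + (3.840946 − 3.841132)/63 = 3.840943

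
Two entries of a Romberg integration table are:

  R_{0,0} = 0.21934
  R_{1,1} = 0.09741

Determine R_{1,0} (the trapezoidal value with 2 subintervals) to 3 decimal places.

From R_{1,1} = (4·R_{1,0} − R_{0,0})/3, solve for R_{1,0}:
4·R_{1,0} = 3·0.09741 + 0.21934 = 0.51157
R_{1,0} = 0.12789

0.128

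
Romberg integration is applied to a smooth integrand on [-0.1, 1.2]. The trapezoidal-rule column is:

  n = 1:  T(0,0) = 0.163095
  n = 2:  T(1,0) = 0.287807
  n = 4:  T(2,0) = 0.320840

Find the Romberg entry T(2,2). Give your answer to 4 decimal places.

0.3320

Richardson extrapolation on the trapezoidal column (denominator 4−1=3):
T(1,1) = 0.287807 + (0.287807 − 0.163095)/3 = 0.329378
T(2,1) = (4·0.320840 − 0.287807) / 3 = 0.331851
T(2,2) = 0.331851 + (0.331851 − 0.329378)/15 = 0.332016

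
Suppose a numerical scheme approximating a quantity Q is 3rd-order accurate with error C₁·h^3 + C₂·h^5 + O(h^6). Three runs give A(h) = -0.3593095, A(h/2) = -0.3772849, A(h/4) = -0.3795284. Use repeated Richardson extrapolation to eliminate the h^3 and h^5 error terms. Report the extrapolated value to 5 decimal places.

First eliminate the h^3 term (factor 2^3 = 8):
  B₁ = (8·(-0.3772849) − (-0.3593095))/7 = -0.3798528
  B₂ = (8·(-0.3795284) − (-0.3772849))/7 = -0.3798489
Then eliminate the h^5 term (factor 2^5 = 32):
  (32·(-0.3798489) − (-0.3798528))/31 = -0.3798488

-0.37985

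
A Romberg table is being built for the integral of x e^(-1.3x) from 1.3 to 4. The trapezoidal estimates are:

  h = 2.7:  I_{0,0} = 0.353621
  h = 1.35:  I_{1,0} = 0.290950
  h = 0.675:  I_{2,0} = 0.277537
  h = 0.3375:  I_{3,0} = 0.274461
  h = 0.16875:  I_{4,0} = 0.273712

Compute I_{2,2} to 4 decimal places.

0.2733

Richardson extrapolation on the trapezoidal column (denominator 4−1=3):
I_{1,1} = 0.290950 + (0.290950 − 0.353621)/3 = 0.270060
I_{2,1} = (4·0.277537 − 0.290950) / 3 = 0.273066
I_{2,2} = (16·0.273066 − 0.270060) / 15 = 0.273266
(Column j=1 coincides with Simpson's rule on the same nodes.)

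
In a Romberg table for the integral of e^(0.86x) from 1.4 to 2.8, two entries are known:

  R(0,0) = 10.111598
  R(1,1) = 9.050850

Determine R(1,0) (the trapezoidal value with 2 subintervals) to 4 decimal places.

From R(1,1) = (4·R(1,0) − R(0,0))/3, solve for R(1,0):
4·R(1,0) = 3·9.050850 + 10.111598 = 37.264148
R(1,0) = 9.316037

9.3160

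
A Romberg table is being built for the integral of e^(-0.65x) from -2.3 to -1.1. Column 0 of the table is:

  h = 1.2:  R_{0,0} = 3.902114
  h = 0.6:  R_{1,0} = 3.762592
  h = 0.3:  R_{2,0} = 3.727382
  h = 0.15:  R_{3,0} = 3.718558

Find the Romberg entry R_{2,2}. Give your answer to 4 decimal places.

R_{1,1} = 3.762592 + (3.762592 − 3.902114)/3 = 3.716085
R_{2,1} = 3.727382 + (3.727382 − 3.762592)/3 = 3.715645
R_{2,2} = (16·3.715645 − 3.716085) / 15 = 3.715616
(Column j=1 coincides with Simpson's rule on the same nodes.)

3.7156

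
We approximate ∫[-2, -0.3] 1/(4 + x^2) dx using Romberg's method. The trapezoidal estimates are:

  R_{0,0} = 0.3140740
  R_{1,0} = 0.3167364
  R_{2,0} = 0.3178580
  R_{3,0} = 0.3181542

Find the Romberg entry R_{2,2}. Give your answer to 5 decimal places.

0.31827

R_{1,1} = 0.3167364 + (0.3167364 − 0.3140740)/3 = 0.3176239
R_{2,1} = 0.3178580 + (0.3178580 − 0.3167364)/3 = 0.3182319
R_{2,2} = 0.3182319 + (0.3182319 − 0.3176239)/15 = 0.3182724
(Column j=1 coincides with Simpson's rule on the same nodes.)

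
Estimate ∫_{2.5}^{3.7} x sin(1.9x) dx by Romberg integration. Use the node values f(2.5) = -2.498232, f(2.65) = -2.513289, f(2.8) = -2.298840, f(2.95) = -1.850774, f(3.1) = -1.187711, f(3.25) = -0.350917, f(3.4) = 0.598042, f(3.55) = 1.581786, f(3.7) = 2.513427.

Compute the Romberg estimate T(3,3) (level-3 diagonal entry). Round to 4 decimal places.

T(0,0) (trapezoid, 1 panel, h=1.2000): 0.009117
T(1,0) (trapezoid, 2 panels, h=0.6000): -0.708068
T(2,0) (trapezoid, 4 panels, h=0.3000): -0.864273
T(3,0) (trapezoid, 8 panels, h=0.1500): -0.902116
T(1,1) = -0.708068 + (-0.708068 − 0.009117)/3 = -0.947130
T(2,1) = -0.864273 + (-0.864273 − (-0.708068))/3 = -0.916341
T(3,1) = -0.902116 + (-0.902116 − (-0.864273))/3 = -0.914730
T(2,2) = -0.916341 + (-0.916341 − (-0.947130))/15 = -0.914288
T(3,2) = -0.914730 + (-0.914730 − (-0.916341))/15 = -0.914623
T(3,3) = -0.914623 + (-0.914623 − (-0.914288))/63 = -0.914628

-0.9146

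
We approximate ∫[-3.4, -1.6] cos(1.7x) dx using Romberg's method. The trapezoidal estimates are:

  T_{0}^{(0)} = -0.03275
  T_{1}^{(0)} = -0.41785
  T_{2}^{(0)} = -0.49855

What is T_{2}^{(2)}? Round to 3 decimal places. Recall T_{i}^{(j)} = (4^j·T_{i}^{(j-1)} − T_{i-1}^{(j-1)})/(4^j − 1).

-0.524

T_{1}^{(1)} = (4·(-0.41785) − (-0.03275)) / 3 = -0.54622
T_{2}^{(1)} = -0.49855 + (-0.49855 − (-0.41785))/3 = -0.52545
T_{2}^{(2)} = (16·(-0.52545) − (-0.54622)) / 15 = -0.52407
(Column j=1 coincides with Simpson's rule on the same nodes.)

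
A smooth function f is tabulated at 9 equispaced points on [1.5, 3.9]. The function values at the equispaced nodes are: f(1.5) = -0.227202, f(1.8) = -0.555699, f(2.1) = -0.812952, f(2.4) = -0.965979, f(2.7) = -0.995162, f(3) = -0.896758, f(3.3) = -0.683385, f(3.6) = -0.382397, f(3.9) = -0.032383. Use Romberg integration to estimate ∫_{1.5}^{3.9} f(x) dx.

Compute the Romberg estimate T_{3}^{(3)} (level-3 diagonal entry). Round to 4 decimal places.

-1.6444

T_{0}^{(0)} (trapezoid, 1 panel, h=2.4000): -0.311502
T_{1}^{(0)} (trapezoid, 2 panels, h=1.2000): -1.349945
T_{2}^{(0)} (trapezoid, 4 panels, h=0.6000): -1.572775
T_{3}^{(0)} (trapezoid, 8 panels, h=0.3000): -1.626637
T_{1}^{(1)} = -1.349945 + (-1.349945 − (-0.311502))/3 = -1.696093
T_{2}^{(1)} = -1.572775 + (-1.572775 − (-1.349945))/3 = -1.647052
T_{3}^{(1)} = -1.626637 + (-1.626637 − (-1.572775))/3 = -1.644591
T_{2}^{(2)} = -1.647052 + (-1.647052 − (-1.696093))/15 = -1.643783
T_{3}^{(2)} = -1.644591 + (-1.644591 − (-1.647052))/15 = -1.644427
T_{3}^{(3)} = -1.644427 + (-1.644427 − (-1.643783))/63 = -1.644437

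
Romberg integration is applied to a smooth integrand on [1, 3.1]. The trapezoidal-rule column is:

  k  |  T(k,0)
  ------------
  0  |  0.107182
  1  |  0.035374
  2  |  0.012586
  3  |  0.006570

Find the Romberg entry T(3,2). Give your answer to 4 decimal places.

Richardson extrapolation on the trapezoidal column (denominator 4−1=3):
T(2,1) = 0.012586 + (0.012586 − 0.035374)/3 = 0.004990
T(3,1) = (4·0.006570 − 0.012586) / 3 = 0.004565
T(3,2) = 0.004565 + (0.004565 − 0.004990)/15 = 0.004537

0.0045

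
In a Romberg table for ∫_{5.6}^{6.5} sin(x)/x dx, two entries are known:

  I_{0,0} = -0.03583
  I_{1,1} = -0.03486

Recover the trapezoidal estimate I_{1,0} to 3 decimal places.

From I_{1,1} = (4·I_{1,0} − I_{0,0})/3, solve for I_{1,0}:
4·I_{1,0} = 3·(-0.03486) + (-0.03583) = -0.14041
I_{1,0} = -0.03510

-0.035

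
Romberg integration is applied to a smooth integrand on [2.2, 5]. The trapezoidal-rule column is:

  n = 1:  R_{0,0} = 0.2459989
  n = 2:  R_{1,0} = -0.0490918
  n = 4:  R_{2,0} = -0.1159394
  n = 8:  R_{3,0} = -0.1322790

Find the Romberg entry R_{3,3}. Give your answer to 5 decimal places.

-0.13769

Richardson extrapolation on the trapezoidal column (denominator 4−1=3):
R_{1,1} = (4·(-0.0490918) − 0.2459989) / 3 = -0.1474554
R_{2,1} = -0.1159394 + (-0.1159394 − (-0.0490918))/3 = -0.1382219
R_{3,1} = (4·(-0.1322790) − (-0.1159394)) / 3 = -0.1377255
R_{2,2} = (16·(-0.1382219) − (-0.1474554)) / 15 = -0.1376063
R_{3,2} = -0.1377255 + (-0.1377255 − (-0.1382219))/15 = -0.1376924
R_{3,3} = (64·(-0.1376924) − (-0.1376063)) / 63 = -0.1376938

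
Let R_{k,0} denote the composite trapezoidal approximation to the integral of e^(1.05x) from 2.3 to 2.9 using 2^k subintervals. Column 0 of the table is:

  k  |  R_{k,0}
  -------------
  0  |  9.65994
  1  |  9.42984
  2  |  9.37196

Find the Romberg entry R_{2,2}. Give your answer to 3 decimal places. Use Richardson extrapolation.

9.353

Richardson extrapolation on the trapezoidal column (denominator 4−1=3):
R_{1,1} = (4·9.42984 − 9.65994) / 3 = 9.35314
R_{2,1} = 9.37196 + (9.37196 − 9.42984)/3 = 9.35267
R_{2,2} = 9.35267 + (9.35267 − 9.35314)/15 = 9.35264
(Column j=1 coincides with Simpson's rule on the same nodes.)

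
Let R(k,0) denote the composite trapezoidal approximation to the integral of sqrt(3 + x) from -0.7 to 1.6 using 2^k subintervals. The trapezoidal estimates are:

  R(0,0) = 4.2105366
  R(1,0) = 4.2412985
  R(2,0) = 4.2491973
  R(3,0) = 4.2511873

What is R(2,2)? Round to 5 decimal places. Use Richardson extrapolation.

4.25185

R(1,1) = (4·4.2412985 − 4.2105366) / 3 = 4.2515525
R(2,1) = 4.2491973 + (4.2491973 − 4.2412985)/3 = 4.2518302
R(2,2) = 4.2518302 + (4.2518302 − 4.2515525)/15 = 4.2518487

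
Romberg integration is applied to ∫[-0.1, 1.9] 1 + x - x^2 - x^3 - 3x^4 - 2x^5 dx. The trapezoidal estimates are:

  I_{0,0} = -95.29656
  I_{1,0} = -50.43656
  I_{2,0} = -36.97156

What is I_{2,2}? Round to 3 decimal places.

I_{1,1} = (4·(-50.43656) − (-95.29656)) / 3 = -35.48323
I_{2,1} = (4·(-36.97156) − (-50.43656)) / 3 = -32.48323
I_{2,2} = (16·(-32.48323) − (-35.48323)) / 15 = -32.28323

-32.283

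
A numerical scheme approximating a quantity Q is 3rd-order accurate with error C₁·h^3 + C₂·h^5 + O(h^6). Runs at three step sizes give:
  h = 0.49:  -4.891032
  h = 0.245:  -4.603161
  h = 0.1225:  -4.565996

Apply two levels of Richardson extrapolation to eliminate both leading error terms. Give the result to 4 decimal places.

First eliminate the h^3 term (factor 2^3 = 8):
  B₁ = (8·(-4.603161) − (-4.891032))/7 = -4.562037
  B₂ = (8·(-4.565996) − (-4.603161))/7 = -4.560687
Then eliminate the h^5 term (factor 2^5 = 32):
  (32·(-4.560687) − (-4.562037))/31 = -4.560643

-4.5606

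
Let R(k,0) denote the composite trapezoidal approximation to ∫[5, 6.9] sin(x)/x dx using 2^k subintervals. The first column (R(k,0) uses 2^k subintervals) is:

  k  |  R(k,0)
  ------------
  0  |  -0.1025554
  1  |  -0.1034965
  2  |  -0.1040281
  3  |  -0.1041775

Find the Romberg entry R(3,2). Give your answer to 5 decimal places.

Richardson extrapolation on the trapezoidal column (denominator 4−1=3):
R(2,1) = (4·(-0.1040281) − (-0.1034965)) / 3 = -0.1042053
R(3,1) = -0.1041775 + (-0.1041775 − (-0.1040281))/3 = -0.1042273
R(3,2) = (16·(-0.1042273) − (-0.1042053)) / 15 = -0.1042288

-0.10423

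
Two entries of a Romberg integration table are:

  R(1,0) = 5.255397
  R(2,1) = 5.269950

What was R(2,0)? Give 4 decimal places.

From R(2,1) = (4·R(2,0) − R(1,0))/3, solve for R(2,0):
4·R(2,0) = 3·5.269950 + 5.255397 = 21.065247
R(2,0) = 5.266312

5.2663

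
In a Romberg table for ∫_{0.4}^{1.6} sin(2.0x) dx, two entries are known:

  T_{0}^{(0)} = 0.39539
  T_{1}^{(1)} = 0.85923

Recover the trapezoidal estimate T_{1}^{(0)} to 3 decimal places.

0.743

From T_{1}^{(1)} = (4·T_{1}^{(0)} − T_{0}^{(0)})/3, solve for T_{1}^{(0)}:
4·T_{1}^{(0)} = 3·0.85923 + 0.39539 = 2.97308
T_{1}^{(0)} = 0.74327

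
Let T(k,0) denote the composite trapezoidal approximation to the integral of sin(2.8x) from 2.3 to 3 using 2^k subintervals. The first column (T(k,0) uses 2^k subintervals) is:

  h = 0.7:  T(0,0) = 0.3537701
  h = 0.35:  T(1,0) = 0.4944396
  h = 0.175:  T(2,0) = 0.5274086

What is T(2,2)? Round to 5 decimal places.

0.53820

T(1,1) = (4·0.4944396 − 0.3537701) / 3 = 0.5413294
T(2,1) = 0.5274086 + (0.5274086 − 0.4944396)/3 = 0.5383983
T(2,2) = 0.5383983 + (0.5383983 − 0.5413294)/15 = 0.5382029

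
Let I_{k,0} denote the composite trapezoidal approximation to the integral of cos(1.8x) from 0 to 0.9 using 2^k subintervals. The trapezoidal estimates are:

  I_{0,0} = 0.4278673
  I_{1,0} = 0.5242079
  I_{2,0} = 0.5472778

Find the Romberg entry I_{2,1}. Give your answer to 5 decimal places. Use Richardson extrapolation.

Richardson extrapolation on the trapezoidal column (denominator 4−1=3):
I_{2,1} = (4·0.5472778 − 0.5242079) / 3 = 0.5549678

0.55497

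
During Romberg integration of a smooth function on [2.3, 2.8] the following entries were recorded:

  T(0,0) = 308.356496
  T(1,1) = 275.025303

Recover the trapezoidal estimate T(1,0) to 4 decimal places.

From T(1,1) = (4·T(1,0) − T(0,0))/3, solve for T(1,0):
4·T(1,0) = 3·275.025303 + 308.356496 = 1133.432405
T(1,0) = 283.358101

283.3581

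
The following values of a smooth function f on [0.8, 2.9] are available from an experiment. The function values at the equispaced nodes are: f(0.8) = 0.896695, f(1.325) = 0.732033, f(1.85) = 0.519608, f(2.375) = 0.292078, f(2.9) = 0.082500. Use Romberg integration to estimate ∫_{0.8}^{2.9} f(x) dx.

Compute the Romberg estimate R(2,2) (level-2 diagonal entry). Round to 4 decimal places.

R(0,0) (trapezoid, 1 panel, h=2.1000): 1.028155
R(1,0) (trapezoid, 2 panels, h=1.0500): 1.059666
R(2,0) (trapezoid, 4 panels, h=0.5250): 1.067491
R(1,1) = 1.059666 + (1.059666 − 1.028155)/3 = 1.070170
R(2,1) = 1.067491 + (1.067491 − 1.059666)/3 = 1.070099
R(2,2) = 1.070099 + (1.070099 − 1.070170)/15 = 1.070094

1.0701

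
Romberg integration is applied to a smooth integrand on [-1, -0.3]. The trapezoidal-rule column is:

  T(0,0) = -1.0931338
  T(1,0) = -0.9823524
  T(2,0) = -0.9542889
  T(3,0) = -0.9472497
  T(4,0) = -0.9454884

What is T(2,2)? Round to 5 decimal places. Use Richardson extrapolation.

-0.94490

Richardson extrapolation on the trapezoidal column (denominator 4−1=3):
T(1,1) = -0.9823524 + (-0.9823524 − (-1.0931338))/3 = -0.9454253
T(2,1) = (4·(-0.9542889) − (-0.9823524)) / 3 = -0.9449344
T(2,2) = -0.9449344 + (-0.9449344 − (-0.9454253))/15 = -0.9449017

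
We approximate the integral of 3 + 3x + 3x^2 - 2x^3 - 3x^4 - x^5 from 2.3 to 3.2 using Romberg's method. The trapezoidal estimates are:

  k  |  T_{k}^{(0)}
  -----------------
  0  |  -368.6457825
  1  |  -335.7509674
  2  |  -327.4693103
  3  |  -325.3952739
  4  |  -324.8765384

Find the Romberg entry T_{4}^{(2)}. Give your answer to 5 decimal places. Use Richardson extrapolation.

-324.70361

Richardson extrapolation on the trapezoidal column (denominator 4−1=3):
T_{3}^{(1)} = -325.3952739 + (-325.3952739 − (-327.4693103))/3 = -324.7039284
T_{4}^{(1)} = -324.8765384 + (-324.8765384 − (-325.3952739))/3 = -324.7036266
T_{4}^{(2)} = -324.7036266 + (-324.7036266 − (-324.7039284))/15 = -324.7036065
(Column j=1 coincides with Simpson's rule on the same nodes.)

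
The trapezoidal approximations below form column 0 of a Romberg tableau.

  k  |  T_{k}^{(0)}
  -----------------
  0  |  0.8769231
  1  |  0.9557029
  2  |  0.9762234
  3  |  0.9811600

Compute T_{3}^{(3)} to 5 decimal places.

Richardson extrapolation on the trapezoidal column (denominator 4−1=3):
T_{1}^{(1)} = (4·0.9557029 − 0.8769231) / 3 = 0.9819628
T_{2}^{(1)} = 0.9762234 + (0.9762234 − 0.9557029)/3 = 0.9830636
T_{3}^{(1)} = (4·0.9811600 − 0.9762234) / 3 = 0.9828055
T_{2}^{(2)} = (16·0.9830636 − 0.9819628) / 15 = 0.9831370
T_{3}^{(2)} = (16·0.9828055 − 0.9830636) / 15 = 0.9827883
T_{3}^{(3)} = (64·0.9827883 − 0.9831370) / 63 = 0.9827828
(Column j=1 coincides with Simpson's rule on the same nodes.)

0.98278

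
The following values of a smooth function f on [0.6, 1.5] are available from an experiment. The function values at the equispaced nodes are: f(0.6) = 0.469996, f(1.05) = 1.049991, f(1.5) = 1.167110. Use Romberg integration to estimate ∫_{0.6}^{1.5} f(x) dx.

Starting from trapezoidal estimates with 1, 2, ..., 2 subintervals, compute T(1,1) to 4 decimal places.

0.8756

T(0,0) (trapezoid, 1 panel, h=0.9000): 0.736698
T(1,0) (trapezoid, 2 panels, h=0.4500): 0.840845
T(1,1) = 0.840845 + (0.840845 − 0.736698)/3 = 0.875561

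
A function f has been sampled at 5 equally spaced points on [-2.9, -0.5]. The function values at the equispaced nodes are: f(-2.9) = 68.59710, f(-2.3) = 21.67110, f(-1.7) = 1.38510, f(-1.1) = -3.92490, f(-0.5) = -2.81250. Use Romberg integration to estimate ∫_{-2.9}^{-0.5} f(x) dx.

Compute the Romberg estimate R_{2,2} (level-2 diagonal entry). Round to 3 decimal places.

27.866

R_{0,0} (trapezoid, 1 panel, h=2.4000): 78.94152
R_{1,0} (trapezoid, 2 panels, h=1.2000): 41.13288
R_{2,0} (trapezoid, 4 panels, h=0.6000): 31.21416
R_{1,1} = 41.13288 + (41.13288 − 78.94152)/3 = 28.53000
R_{2,1} = 31.21416 + (31.21416 − 41.13288)/3 = 27.90792
R_{2,2} = 27.90792 + (27.90792 − 28.53000)/15 = 27.86645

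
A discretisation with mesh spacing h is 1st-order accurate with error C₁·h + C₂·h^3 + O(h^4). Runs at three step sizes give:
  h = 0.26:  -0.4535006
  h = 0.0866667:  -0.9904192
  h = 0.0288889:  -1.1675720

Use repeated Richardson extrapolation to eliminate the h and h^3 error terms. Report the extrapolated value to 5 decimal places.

First eliminate the h term (factor 3^1 = 3):
  B₁ = (3·(-0.9904192) − (-0.4535006))/2 = -1.2588785
  B₂ = (3·(-1.1675720) − (-0.9904192))/2 = -1.2561484
Then eliminate the h^3 term (factor 3^3 = 27):
  (27·(-1.2561484) − (-1.2588785))/26 = -1.2560434

-1.25604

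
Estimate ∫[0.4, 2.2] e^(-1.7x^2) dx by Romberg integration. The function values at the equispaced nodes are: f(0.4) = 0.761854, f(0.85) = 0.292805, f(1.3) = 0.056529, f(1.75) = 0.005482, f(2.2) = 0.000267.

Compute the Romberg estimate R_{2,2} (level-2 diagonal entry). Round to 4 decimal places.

R_{0,0} (trapezoid, 1 panel, h=1.8000): 0.685909
R_{1,0} (trapezoid, 2 panels, h=0.9000): 0.393831
R_{2,0} (trapezoid, 4 panels, h=0.4500): 0.331144
R_{1,1} = 0.393831 + (0.393831 − 0.685909)/3 = 0.296472
R_{2,1} = 0.331144 + (0.331144 − 0.393831)/3 = 0.310248
R_{2,2} = 0.310248 + (0.310248 − 0.296472)/15 = 0.311166

0.3112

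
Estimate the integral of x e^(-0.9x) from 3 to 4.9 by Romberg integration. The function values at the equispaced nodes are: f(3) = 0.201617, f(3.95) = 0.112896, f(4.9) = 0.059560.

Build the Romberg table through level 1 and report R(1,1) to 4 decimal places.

R(0,0) (trapezoid, 1 panel, h=1.9000): 0.248118
R(1,0) (trapezoid, 2 panels, h=0.9500): 0.231310
R(1,1) = 0.231310 + (0.231310 − 0.248118)/3 = 0.225707

0.2257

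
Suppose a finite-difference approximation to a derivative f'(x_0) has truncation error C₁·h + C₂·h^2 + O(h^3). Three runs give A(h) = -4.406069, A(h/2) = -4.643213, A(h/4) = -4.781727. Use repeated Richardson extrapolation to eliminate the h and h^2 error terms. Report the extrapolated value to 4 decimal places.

-4.9335

First eliminate the h term (factor 2^1 = 2):
  B₁ = (2·(-4.643213) − (-4.406069))/1 = -4.880357
  B₂ = (2·(-4.781727) − (-4.643213))/1 = -4.920241
Then eliminate the h^2 term (factor 2^2 = 4):
  (4·(-4.920241) − (-4.880357))/3 = -4.933536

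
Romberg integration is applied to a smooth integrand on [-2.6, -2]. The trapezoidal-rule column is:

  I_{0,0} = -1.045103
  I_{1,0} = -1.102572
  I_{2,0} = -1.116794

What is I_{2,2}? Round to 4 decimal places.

-1.1215

Richardson extrapolation on the trapezoidal column (denominator 4−1=3):
I_{1,1} = -1.102572 + (-1.102572 − (-1.045103))/3 = -1.121728
I_{2,1} = (4·(-1.116794) − (-1.102572)) / 3 = -1.121535
I_{2,2} = -1.121535 + (-1.121535 − (-1.121728))/15 = -1.121522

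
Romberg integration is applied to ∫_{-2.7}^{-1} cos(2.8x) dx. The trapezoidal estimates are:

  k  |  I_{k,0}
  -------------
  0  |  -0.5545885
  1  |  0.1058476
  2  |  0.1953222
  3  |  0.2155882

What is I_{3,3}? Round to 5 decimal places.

Richardson extrapolation on the trapezoidal column (denominator 4−1=3):
I_{1,1} = 0.1058476 + (0.1058476 − (-0.5545885))/3 = 0.3259930
I_{2,1} = (4·0.1953222 − 0.1058476) / 3 = 0.2251471
I_{3,1} = 0.2155882 + (0.2155882 − 0.1953222)/3 = 0.2223435
I_{2,2} = 0.2251471 + (0.2251471 − 0.3259930)/15 = 0.2184240
I_{3,2} = 0.2223435 + (0.2223435 − 0.2251471)/15 = 0.2221566
I_{3,3} = 0.2221566 + (0.2221566 − 0.2184240)/63 = 0.2222158
(Column j=1 coincides with Simpson's rule on the same nodes.)

0.22222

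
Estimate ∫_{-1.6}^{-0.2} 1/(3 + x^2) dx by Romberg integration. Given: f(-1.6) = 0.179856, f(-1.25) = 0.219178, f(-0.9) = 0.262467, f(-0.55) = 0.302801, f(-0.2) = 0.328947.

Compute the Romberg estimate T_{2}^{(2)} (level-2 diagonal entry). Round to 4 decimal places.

T_{0}^{(0)} (trapezoid, 1 panel, h=1.4000): 0.356162
T_{1}^{(0)} (trapezoid, 2 panels, h=0.7000): 0.361808
T_{2}^{(0)} (trapezoid, 4 panels, h=0.3500): 0.363597
T_{1}^{(1)} = 0.361808 + (0.361808 − 0.356162)/3 = 0.363690
T_{2}^{(1)} = 0.363597 + (0.363597 − 0.361808)/3 = 0.364193
T_{2}^{(2)} = 0.364193 + (0.364193 − 0.363690)/15 = 0.364227

0.3642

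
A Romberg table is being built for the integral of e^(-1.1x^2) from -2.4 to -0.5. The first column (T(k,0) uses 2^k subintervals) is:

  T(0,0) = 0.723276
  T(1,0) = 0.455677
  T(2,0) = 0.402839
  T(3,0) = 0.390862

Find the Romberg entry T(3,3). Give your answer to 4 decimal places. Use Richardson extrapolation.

0.3870

T(1,1) = 0.455677 + (0.455677 − 0.723276)/3 = 0.366477
T(2,1) = 0.402839 + (0.402839 − 0.455677)/3 = 0.385226
T(3,1) = (4·0.390862 − 0.402839) / 3 = 0.386870
T(2,2) = (16·0.385226 − 0.366477) / 15 = 0.386476
T(3,2) = (16·0.386870 − 0.385226) / 15 = 0.386980
T(3,3) = 0.386980 + (0.386980 − 0.386476)/63 = 0.386988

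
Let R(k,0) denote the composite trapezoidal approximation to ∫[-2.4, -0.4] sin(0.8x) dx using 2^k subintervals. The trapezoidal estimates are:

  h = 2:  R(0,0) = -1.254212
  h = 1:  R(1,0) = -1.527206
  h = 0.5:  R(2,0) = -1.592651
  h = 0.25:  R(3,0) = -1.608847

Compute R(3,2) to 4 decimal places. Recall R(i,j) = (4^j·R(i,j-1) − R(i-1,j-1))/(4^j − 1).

Richardson extrapolation on the trapezoidal column (denominator 4−1=3):
R(2,1) = (4·(-1.592651) − (-1.527206)) / 3 = -1.614466
R(3,1) = -1.608847 + (-1.608847 − (-1.592651))/3 = -1.614246
R(3,2) = (16·(-1.614246) − (-1.614466)) / 15 = -1.614231

-1.6142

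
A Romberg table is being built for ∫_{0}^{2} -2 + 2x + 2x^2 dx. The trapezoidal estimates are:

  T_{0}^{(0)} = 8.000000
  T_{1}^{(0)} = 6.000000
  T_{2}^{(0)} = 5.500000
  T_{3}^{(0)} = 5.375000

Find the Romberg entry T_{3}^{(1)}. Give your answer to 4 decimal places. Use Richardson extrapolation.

5.3333

Richardson extrapolation on the trapezoidal column (denominator 4−1=3):
T_{3}^{(1)} = (4·5.375000 − 5.500000) / 3 = 5.333333
(Column j=1 coincides with Simpson's rule on the same nodes.)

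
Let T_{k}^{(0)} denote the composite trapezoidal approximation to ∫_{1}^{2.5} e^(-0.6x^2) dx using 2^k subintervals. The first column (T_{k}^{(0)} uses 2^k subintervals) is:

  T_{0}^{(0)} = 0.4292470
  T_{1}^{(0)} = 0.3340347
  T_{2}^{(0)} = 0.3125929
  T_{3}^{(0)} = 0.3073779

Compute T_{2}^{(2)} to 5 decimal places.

T_{1}^{(1)} = (4·0.3340347 − 0.4292470) / 3 = 0.3022973
T_{2}^{(1)} = 0.3125929 + (0.3125929 − 0.3340347)/3 = 0.3054456
T_{2}^{(2)} = 0.3054456 + (0.3054456 − 0.3022973)/15 = 0.3056555

0.30566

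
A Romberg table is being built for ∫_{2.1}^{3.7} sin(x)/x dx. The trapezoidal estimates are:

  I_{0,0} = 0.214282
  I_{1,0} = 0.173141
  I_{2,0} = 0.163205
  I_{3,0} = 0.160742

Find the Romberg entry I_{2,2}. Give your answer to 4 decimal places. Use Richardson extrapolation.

0.1599

Richardson extrapolation on the trapezoidal column (denominator 4−1=3):
I_{1,1} = (4·0.173141 − 0.214282) / 3 = 0.159427
I_{2,1} = (4·0.163205 − 0.173141) / 3 = 0.159893
I_{2,2} = 0.159893 + (0.159893 − 0.159427)/15 = 0.159924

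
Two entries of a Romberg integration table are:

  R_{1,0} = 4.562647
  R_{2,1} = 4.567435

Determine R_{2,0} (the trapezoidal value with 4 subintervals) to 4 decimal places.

From R_{2,1} = (4·R_{2,0} − R_{1,0})/3, solve for R_{2,0}:
4·R_{2,0} = 3·4.567435 + 4.562647 = 18.264952
R_{2,0} = 4.566238

4.5662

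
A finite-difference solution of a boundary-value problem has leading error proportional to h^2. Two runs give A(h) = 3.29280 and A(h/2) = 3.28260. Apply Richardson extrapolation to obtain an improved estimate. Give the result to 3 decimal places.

3.279

Extrapolated value = (4·A(h/2) − A(h)) / (4 − 1)
= (4·3.28260 − 3.29280) / 3
= 9.83760 / 3 = 3.27920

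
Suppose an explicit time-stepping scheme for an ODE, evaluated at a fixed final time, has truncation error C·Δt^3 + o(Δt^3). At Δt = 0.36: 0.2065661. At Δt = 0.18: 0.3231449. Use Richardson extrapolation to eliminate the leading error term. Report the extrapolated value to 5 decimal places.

The leading error scales as Δt^3; refining by a factor of 2 reduces it by 2^3 = 8.
Extrapolated value = (8·A(Δt/2) − A(Δt)) / (8 − 1)
= (8·0.3231449 − 0.2065661) / 7
= 2.3785931 / 7 = 0.3397990

0.33980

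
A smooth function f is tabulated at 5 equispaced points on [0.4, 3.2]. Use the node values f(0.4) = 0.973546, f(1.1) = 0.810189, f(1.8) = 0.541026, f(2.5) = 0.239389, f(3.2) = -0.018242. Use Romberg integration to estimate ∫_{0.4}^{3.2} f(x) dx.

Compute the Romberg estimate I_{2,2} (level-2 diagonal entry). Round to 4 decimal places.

1.4549

I_{0,0} (trapezoid, 1 panel, h=2.8000): 1.337426
I_{1,0} (trapezoid, 2 panels, h=1.4000): 1.426149
I_{2,0} (trapezoid, 4 panels, h=0.7000): 1.447779
I_{1,1} = 1.426149 + (1.426149 − 1.337426)/3 = 1.455723
I_{2,1} = 1.447779 + (1.447779 − 1.426149)/3 = 1.454989
I_{2,2} = 1.454989 + (1.454989 − 1.455723)/15 = 1.454940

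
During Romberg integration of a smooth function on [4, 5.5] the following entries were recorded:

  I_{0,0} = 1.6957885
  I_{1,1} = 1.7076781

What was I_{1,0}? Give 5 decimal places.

1.70471

From I_{1,1} = (4·I_{1,0} − I_{0,0})/3, solve for I_{1,0}:
4·I_{1,0} = 3·1.7076781 + 1.6957885 = 6.8188228
I_{1,0} = 1.7047057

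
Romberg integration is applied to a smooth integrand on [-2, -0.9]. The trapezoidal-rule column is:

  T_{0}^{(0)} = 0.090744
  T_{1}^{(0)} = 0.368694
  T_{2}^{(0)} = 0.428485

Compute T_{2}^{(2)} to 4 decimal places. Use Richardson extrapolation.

T_{1}^{(1)} = (4·0.368694 − 0.090744) / 3 = 0.461344
T_{2}^{(1)} = (4·0.428485 − 0.368694) / 3 = 0.448415
T_{2}^{(2)} = (16·0.448415 − 0.461344) / 15 = 0.447553

0.4476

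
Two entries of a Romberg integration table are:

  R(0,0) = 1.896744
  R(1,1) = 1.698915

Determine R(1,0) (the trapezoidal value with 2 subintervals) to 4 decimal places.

From R(1,1) = (4·R(1,0) − R(0,0))/3, solve for R(1,0):
4·R(1,0) = 3·1.698915 + 1.896744 = 6.993489
R(1,0) = 1.748372

1.7484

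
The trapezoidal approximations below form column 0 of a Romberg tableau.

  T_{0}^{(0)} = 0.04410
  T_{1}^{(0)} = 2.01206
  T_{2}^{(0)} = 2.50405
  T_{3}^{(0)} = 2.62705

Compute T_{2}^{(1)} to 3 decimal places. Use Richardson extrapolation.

2.668

Richardson extrapolation on the trapezoidal column (denominator 4−1=3):
T_{2}^{(1)} = (4·2.50405 − 2.01206) / 3 = 2.66805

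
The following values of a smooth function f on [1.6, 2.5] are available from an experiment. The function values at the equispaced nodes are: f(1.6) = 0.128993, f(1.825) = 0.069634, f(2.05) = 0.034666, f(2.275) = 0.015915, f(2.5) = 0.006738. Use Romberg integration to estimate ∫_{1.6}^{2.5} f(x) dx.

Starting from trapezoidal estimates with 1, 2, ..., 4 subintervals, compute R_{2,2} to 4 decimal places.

R_{0,0} (trapezoid, 1 panel, h=0.9000): 0.061079
R_{1,0} (trapezoid, 2 panels, h=0.4500): 0.046139
R_{2,0} (trapezoid, 4 panels, h=0.2250): 0.042318
R_{1,1} = 0.046139 + (0.046139 − 0.061079)/3 = 0.041159
R_{2,1} = 0.042318 + (0.042318 − 0.046139)/3 = 0.041044
R_{2,2} = 0.041044 + (0.041044 − 0.041159)/15 = 0.041036

0.0410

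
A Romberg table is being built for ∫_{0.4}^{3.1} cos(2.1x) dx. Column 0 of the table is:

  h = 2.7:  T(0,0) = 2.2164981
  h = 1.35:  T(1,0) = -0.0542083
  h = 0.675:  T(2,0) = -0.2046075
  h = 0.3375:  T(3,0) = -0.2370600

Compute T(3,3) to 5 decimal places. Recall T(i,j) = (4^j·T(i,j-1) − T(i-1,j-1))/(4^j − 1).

-0.24789

T(1,1) = (4·(-0.0542083) − 2.2164981) / 3 = -0.8111104
T(2,1) = -0.2046075 + (-0.2046075 − (-0.0542083))/3 = -0.2547406
T(3,1) = (4·(-0.2370600) − (-0.2046075)) / 3 = -0.2478775
T(2,2) = (16·(-0.2547406) − (-0.8111104)) / 15 = -0.2176493
T(3,2) = -0.2478775 + (-0.2478775 − (-0.2547406))/15 = -0.2474200
T(3,3) = -0.2474200 + (-0.2474200 − (-0.2176493))/63 = -0.2478926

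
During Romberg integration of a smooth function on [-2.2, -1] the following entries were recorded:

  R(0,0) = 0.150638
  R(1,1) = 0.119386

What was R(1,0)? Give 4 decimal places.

0.1272

From R(1,1) = (4·R(1,0) − R(0,0))/3, solve for R(1,0):
4·R(1,0) = 3·0.119386 + 0.150638 = 0.508796
R(1,0) = 0.127199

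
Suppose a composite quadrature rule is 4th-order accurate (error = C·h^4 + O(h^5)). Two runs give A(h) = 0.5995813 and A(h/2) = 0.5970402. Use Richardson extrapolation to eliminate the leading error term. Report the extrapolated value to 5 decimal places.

0.59687

The leading error scales as h^4; refining by a factor of 2 reduces it by 2^4 = 16.
Extrapolated value = (16·A(h/2) − A(h)) / (16 − 1)
= (16·0.5970402 − 0.5995813) / 15
= 8.9530619 / 15 = 0.5968708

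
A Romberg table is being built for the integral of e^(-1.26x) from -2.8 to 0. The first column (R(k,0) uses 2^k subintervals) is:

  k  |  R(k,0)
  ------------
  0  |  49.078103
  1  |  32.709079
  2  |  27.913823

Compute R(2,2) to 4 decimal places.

Richardson extrapolation on the trapezoidal column (denominator 4−1=3):
R(1,1) = (4·32.709079 − 49.078103) / 3 = 27.252738
R(2,1) = 27.913823 + (27.913823 − 32.709079)/3 = 26.315404
R(2,2) = (16·26.315404 − 27.252738) / 15 = 26.252915

26.2529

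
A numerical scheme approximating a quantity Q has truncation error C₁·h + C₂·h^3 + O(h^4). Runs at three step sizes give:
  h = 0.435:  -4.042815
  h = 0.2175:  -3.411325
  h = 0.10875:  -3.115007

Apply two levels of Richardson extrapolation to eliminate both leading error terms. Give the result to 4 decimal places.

-2.8242

First eliminate the h term (factor 2^1 = 2):
  B₁ = (2·(-3.411325) − (-4.042815))/1 = -2.779835
  B₂ = (2·(-3.115007) − (-3.411325))/1 = -2.818689
Then eliminate the h^3 term (factor 2^3 = 8):
  (8·(-2.818689) − (-2.779835))/7 = -2.824240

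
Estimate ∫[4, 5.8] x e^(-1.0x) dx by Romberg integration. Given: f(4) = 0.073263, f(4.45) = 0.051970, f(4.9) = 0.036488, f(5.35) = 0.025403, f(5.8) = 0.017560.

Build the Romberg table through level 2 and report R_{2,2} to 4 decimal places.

R_{0,0} (trapezoid, 1 panel, h=1.8000): 0.081741
R_{1,0} (trapezoid, 2 panels, h=0.9000): 0.073710
R_{2,0} (trapezoid, 4 panels, h=0.4500): 0.071673
R_{1,1} = 0.073710 + (0.073710 − 0.081741)/3 = 0.071033
R_{2,1} = 0.071673 + (0.071673 − 0.073710)/3 = 0.070994
R_{2,2} = 0.070994 + (0.070994 − 0.071033)/15 = 0.070991

0.0710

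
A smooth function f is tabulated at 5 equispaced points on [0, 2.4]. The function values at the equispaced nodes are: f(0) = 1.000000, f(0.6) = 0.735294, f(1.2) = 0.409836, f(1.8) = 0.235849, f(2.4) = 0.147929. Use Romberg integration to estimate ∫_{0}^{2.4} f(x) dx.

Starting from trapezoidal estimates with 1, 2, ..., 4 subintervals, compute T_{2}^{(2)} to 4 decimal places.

T_{0}^{(0)} (trapezoid, 1 panel, h=2.4000): 1.377515
T_{1}^{(0)} (trapezoid, 2 panels, h=1.2000): 1.180561
T_{2}^{(0)} (trapezoid, 4 panels, h=0.6000): 1.172966
T_{1}^{(1)} = 1.180561 + (1.180561 − 1.377515)/3 = 1.114910
T_{2}^{(1)} = 1.172966 + (1.172966 − 1.180561)/3 = 1.170434
T_{2}^{(2)} = 1.170434 + (1.170434 − 1.114910)/15 = 1.174136

1.1741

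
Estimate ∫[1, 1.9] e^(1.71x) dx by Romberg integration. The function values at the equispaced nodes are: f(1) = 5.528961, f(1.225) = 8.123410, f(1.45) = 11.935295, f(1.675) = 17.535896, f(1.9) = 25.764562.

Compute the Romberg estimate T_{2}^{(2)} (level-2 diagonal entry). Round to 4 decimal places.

T_{0}^{(0)} (trapezoid, 1 panel, h=0.9000): 14.082085
T_{1}^{(0)} (trapezoid, 2 panels, h=0.4500): 12.411925
T_{2}^{(0)} (trapezoid, 4 panels, h=0.2250): 11.979307
T_{1}^{(1)} = 12.411925 + (12.411925 − 14.082085)/3 = 11.855205
T_{2}^{(1)} = 11.979307 + (11.979307 − 12.411925)/3 = 11.835101
T_{2}^{(2)} = 11.835101 + (11.835101 − 11.855205)/15 = 11.833761

11.8338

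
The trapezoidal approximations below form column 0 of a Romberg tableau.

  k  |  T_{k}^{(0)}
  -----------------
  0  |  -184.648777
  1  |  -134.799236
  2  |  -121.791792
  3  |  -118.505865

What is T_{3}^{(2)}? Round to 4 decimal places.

-117.4075

Richardson extrapolation on the trapezoidal column (denominator 4−1=3):
T_{2}^{(1)} = (4·(-121.791792) − (-134.799236)) / 3 = -117.455977
T_{3}^{(1)} = -118.505865 + (-118.505865 − (-121.791792))/3 = -117.410556
T_{3}^{(2)} = -117.410556 + (-117.410556 − (-117.455977))/15 = -117.407528
(Column j=1 coincides with Simpson's rule on the same nodes.)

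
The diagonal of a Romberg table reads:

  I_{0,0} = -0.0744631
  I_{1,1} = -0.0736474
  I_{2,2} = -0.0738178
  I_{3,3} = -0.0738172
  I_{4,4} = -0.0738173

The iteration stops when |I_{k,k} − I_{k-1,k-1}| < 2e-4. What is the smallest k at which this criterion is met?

k = 2

|I_{1,1} − I_{0,0}| = 0.0008157 ≥ 2e-4
|I_{2,2} − I_{1,1}| = 0.0001704 < 2e-4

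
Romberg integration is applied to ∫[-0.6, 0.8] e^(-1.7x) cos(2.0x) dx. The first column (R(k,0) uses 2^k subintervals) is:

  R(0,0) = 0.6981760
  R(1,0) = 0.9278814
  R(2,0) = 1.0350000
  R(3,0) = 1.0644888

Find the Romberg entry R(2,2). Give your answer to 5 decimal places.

R(1,1) = 0.9278814 + (0.9278814 − 0.6981760)/3 = 1.0044499
R(2,1) = 1.0350000 + (1.0350000 − 0.9278814)/3 = 1.0707062
R(2,2) = (16·1.0707062 − 1.0044499) / 15 = 1.0751233

1.07512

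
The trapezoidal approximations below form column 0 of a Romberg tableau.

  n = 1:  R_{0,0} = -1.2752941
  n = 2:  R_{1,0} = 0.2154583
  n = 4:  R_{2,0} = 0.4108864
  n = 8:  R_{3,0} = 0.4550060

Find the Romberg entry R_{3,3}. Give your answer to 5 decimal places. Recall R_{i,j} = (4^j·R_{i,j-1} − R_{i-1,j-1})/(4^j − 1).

Richardson extrapolation on the trapezoidal column (denominator 4−1=3):
R_{1,1} = (4·0.2154583 − (-1.2752941)) / 3 = 0.7123758
R_{2,1} = 0.4108864 + (0.4108864 − 0.2154583)/3 = 0.4760291
R_{3,1} = 0.4550060 + (0.4550060 − 0.4108864)/3 = 0.4697125
R_{2,2} = (16·0.4760291 − 0.7123758) / 15 = 0.4602727
R_{3,2} = (16·0.4697125 − 0.4760291) / 15 = 0.4692914
R_{3,3} = 0.4692914 + (0.4692914 − 0.4602727)/63 = 0.4694346

0.46943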